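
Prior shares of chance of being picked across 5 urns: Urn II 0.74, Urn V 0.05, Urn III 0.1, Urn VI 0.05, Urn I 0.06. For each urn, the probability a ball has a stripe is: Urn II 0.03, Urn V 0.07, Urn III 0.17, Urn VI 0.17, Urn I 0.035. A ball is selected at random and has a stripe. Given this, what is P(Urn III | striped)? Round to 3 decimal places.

0.319

Unnormalized posteriors (prior × likelihood):
  Urn II: 0.74 × 0.03 = 0.0222
  Urn V: 0.05 × 0.07 = 0.0035
  Urn III: 0.1 × 0.17 = 0.017
  Urn VI: 0.05 × 0.17 = 0.0085
  Urn I: 0.06 × 0.035 = 0.0021
Total = 0.0533.
P(Urn III | evidence) = 0.017 / 0.0533 ≈ 0.319.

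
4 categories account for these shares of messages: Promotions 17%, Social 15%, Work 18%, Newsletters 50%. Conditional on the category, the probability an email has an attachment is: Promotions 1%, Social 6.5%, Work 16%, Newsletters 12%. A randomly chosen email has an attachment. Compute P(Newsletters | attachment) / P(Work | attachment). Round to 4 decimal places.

By Bayes' rule, posterior ∝ prior × likelihood:
  Promotions: 0.17 × 0.01 = 0.0017
  Social: 0.15 × 0.065 = 0.00975
  Work: 0.18 × 0.16 = 0.0288
  Newsletters: 0.5 × 0.12 = 0.06
Total = 0.10025.
The ratio is 0.06 / 0.0288 (the normalizer cancels) = 2.0833.

2.0833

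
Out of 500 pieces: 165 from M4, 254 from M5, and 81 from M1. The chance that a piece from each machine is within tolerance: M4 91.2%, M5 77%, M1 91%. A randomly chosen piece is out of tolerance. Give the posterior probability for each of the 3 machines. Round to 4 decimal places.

Taking complements, P(oversize | each) = M4 0.088, M5 0.23, M1 0.09.
Unnormalized posteriors (prior × likelihood):
  M4: 0.33 × 0.088 = 0.02904
  M5: 0.508 × 0.23 = 0.11684
  M1: 0.162 × 0.09 = 0.01458
Total = 0.16046.
P(M4 | oversize) = 0.02904/0.16046 ≈ 0.1810
P(M5 | oversize) = 0.11684/0.16046 ≈ 0.7282
P(M1 | oversize) = 0.01458/0.16046 ≈ 0.0909

M4 0.1810, M5 0.7282, M1 0.0909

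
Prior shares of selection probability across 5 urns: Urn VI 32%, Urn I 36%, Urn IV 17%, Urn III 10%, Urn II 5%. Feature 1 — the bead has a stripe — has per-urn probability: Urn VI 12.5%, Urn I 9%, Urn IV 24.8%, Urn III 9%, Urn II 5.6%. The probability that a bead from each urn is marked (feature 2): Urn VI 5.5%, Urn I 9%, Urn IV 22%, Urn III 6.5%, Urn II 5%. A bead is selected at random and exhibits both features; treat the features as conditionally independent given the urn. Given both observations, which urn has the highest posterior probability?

Unnormalized posteriors (prior × likelihood):
  Urn VI: 0.32 × 0.125 × 0.055 = 0.0022
  Urn I: 0.36 × 0.09 × 0.09 = 0.002916
  Urn IV: 0.17 × 0.248 × 0.22 = 0.0092752
  Urn III: 0.1 × 0.09 × 0.065 = 0.000585
  Urn II: 0.05 × 0.056 × 0.05 = 0.00014
Sum = 0.0151162.
Largest term belongs to Urn IV, so Urn IV is most probable.

Urn IV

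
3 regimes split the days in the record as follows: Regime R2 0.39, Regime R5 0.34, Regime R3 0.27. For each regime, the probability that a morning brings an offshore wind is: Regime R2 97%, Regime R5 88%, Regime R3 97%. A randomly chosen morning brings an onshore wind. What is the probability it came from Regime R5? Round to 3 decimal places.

0.673

Taking complements, P(onshore | each) = Regime R2 0.03, Regime R5 0.12, Regime R3 0.03.
Prior × likelihood for each hypothesis:
  Regime R2: 0.39 × 0.03 = 0.0117
  Regime R5: 0.34 × 0.12 = 0.0408
  Regime R3: 0.27 × 0.03 = 0.0081
Sum = 0.0606.
P(Regime R5 | evidence) = 0.0408 / 0.0606 ≈ 0.673.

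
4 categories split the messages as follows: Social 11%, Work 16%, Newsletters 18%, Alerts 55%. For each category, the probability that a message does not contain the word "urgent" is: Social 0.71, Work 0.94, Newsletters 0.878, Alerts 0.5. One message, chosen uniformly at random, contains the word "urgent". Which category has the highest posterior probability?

Taking complements, P(urgent-flag | each) = Social 0.29, Work 0.06, Newsletters 0.122, Alerts 0.5.
Unnormalized posteriors (prior × likelihood):
  Social: 0.11 × 0.29 = 0.0319
  Work: 0.16 × 0.06 = 0.0096
  Newsletters: 0.18 × 0.122 = 0.02196
  Alerts: 0.55 × 0.5 = 0.275
Total = 0.33846.
Largest term belongs to Alerts, so Alerts is most probable.

Alerts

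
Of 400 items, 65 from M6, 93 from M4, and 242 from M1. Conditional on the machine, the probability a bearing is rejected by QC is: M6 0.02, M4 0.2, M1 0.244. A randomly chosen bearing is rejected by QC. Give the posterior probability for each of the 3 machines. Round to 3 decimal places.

Compute prior × likelihood for every hypothesis:
  M6: 0.1625 × 0.02 = 0.00325
  M4: 0.2325 × 0.2 = 0.0465
  M1: 0.605 × 0.244 = 0.14762
Total = 0.19737.
P(M6 | rejected) = 0.00325/0.19737 ≈ 0.016
P(M4 | rejected) = 0.0465/0.19737 ≈ 0.236
P(M1 | rejected) = 0.14762/0.19737 ≈ 0.748
(Check: 0.016+0.236+0.748 = 1.000.)

M6 0.016, M4 0.236, M1 0.748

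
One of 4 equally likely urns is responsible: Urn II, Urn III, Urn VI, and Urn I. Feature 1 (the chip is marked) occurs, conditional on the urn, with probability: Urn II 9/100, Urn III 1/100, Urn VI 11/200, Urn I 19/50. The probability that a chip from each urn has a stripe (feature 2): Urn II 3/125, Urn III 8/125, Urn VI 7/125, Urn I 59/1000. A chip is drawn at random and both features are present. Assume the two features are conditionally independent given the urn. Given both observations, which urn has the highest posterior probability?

Urn I

With a uniform prior (1/4 each), posterior ∝ likelihood:
  Urn II: 0.09 × 0.024 = 0.00216
  Urn III: 0.01 × 0.064 = 0.00064
  Urn VI: 0.055 × 0.056 = 0.00308
  Urn I: 0.38 × 0.059 = 0.02242
Normalizing constant = 0.0283.
Largest term belongs to Urn I, so Urn I is most probable.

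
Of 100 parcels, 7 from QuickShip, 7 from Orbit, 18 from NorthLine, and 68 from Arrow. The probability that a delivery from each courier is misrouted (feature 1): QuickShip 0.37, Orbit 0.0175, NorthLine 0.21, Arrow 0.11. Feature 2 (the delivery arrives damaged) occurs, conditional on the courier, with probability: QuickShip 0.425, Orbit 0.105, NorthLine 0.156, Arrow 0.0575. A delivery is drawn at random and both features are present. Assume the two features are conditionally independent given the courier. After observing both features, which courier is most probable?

Unnormalized posteriors (prior × likelihood):
  QuickShip: 0.07 × 0.37 × 0.425 = 0.0110075
  Orbit: 0.07 × 0.0175 × 0.105 = 0.000128625
  NorthLine: 0.18 × 0.21 × 0.156 = 0.0058968
  Arrow: 0.68 × 0.11 × 0.0575 = 0.004301
Sum = 0.021333925.
Largest term belongs to QuickShip, so QuickShip is most probable.

QuickShip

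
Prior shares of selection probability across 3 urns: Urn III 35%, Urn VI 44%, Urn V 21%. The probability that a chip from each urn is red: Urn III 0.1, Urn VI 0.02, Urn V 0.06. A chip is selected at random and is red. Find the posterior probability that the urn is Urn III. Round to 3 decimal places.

0.621

Compute prior × likelihood for every hypothesis:
  Urn III: 0.35 × 0.1 = 0.035
  Urn VI: 0.44 × 0.02 = 0.0088
  Urn V: 0.21 × 0.06 = 0.0126
Sum = 0.0564.
P(Urn III | evidence) = 0.035 / 0.0564 ≈ 0.621.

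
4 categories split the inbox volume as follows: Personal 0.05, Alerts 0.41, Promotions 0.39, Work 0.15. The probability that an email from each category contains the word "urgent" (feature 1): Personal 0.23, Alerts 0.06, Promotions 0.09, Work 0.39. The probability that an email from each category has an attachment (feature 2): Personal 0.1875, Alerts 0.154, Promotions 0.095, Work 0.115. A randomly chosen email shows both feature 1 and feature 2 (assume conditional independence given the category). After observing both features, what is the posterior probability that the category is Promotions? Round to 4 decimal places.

Compute prior × likelihood for every hypothesis:
  Personal: 0.05 × 0.23 × 0.1875 = 0.00215625
  Alerts: 0.41 × 0.06 × 0.154 = 0.0037884
  Promotions: 0.39 × 0.09 × 0.095 = 0.0033345
  Work: 0.15 × 0.39 × 0.115 = 0.0067275
Sum = 0.01600665.
P(Promotions | evidence) = 0.0033345 / 0.01600665 ≈ 0.2083.

0.2083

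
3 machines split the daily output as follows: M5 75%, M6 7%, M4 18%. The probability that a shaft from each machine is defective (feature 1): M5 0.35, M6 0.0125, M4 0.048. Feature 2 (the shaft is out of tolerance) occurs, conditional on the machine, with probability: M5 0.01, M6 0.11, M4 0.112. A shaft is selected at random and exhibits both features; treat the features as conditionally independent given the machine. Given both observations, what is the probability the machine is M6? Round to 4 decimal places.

0.0261

Compute prior × likelihood for every hypothesis:
  M5: 0.75 × 0.35 × 0.01 = 0.002625
  M6: 0.07 × 0.0125 × 0.11 = 0.00009625
  M4: 0.18 × 0.048 × 0.112 = 0.00096768
Sum = 0.00368893.
P(M6 | evidence) = 0.00009625 / 0.00368893 ≈ 0.0261.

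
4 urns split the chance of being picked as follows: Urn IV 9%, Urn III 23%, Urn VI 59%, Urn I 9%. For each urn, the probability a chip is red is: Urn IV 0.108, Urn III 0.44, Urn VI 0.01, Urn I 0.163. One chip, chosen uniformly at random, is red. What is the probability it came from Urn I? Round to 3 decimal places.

Compute prior × likelihood for every hypothesis:
  Urn IV: 0.09 × 0.108 = 0.00972
  Urn III: 0.23 × 0.44 = 0.1012
  Urn VI: 0.59 × 0.01 = 0.0059
  Urn I: 0.09 × 0.163 = 0.01467
Sum = 0.13149.
P(Urn I | evidence) = 0.01467 / 0.13149 ≈ 0.112.

0.112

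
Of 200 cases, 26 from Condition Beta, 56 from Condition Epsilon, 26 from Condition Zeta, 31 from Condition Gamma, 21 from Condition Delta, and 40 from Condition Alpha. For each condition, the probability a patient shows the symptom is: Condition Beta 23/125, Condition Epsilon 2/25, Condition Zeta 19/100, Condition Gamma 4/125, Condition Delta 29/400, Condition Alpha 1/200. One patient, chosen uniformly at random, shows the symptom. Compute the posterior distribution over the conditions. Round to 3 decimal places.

Condition Beta 0.283, Condition Epsilon 0.265, Condition Zeta 0.292, Condition Gamma 0.059, Condition Delta 0.090, Condition Alpha 0.012

Compute prior × likelihood for every hypothesis:
  Condition Beta: 0.13 × 0.184 = 0.02392
  Condition Epsilon: 0.28 × 0.08 = 0.0224
  Condition Zeta: 0.13 × 0.19 = 0.0247
  Condition Gamma: 0.155 × 0.032 = 0.00496
  Condition Delta: 0.105 × 0.0725 = 0.0076125
  Condition Alpha: 0.2 × 0.005 = 0.001
Total = 0.0845925.
P(Condition Beta | symptomatic) = 0.02392/0.0845925 ≈ 0.283
P(Condition Epsilon | symptomatic) = 0.0224/0.0845925 ≈ 0.265
P(Condition Zeta | symptomatic) = 0.0247/0.0845925 ≈ 0.292
P(Condition Gamma | symptomatic) = 0.00496/0.0845925 ≈ 0.059
P(Condition Delta | symptomatic) = 0.0076125/0.0845925 ≈ 0.090
P(Condition Alpha | symptomatic) = 0.001/0.0845925 ≈ 0.012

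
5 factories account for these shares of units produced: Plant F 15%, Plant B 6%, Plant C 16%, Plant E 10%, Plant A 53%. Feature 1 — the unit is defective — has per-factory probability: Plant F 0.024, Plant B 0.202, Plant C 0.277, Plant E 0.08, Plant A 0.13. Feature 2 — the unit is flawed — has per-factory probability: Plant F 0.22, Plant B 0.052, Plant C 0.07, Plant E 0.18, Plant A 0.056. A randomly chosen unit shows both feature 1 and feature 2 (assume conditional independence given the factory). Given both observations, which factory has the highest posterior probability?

Unnormalized posteriors (prior × likelihood):
  Plant F: 0.15 × 0.024 × 0.22 = 0.000792
  Plant B: 0.06 × 0.202 × 0.052 = 0.00063024
  Plant C: 0.16 × 0.277 × 0.07 = 0.0031024
  Plant E: 0.1 × 0.08 × 0.18 = 0.00144
  Plant A: 0.53 × 0.13 × 0.056 = 0.0038584
Normalizing constant = 0.00982304.
Largest term belongs to Plant A, so Plant A is most probable.

Plant A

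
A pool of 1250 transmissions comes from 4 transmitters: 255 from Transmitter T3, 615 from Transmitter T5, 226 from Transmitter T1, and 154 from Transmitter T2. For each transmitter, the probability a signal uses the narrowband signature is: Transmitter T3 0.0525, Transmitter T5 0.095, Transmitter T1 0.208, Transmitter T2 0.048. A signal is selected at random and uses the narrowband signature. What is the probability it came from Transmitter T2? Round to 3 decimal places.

Unnormalized posteriors (prior × likelihood):
  Transmitter T3: 0.204 × 0.0525 = 0.01071
  Transmitter T5: 0.492 × 0.095 = 0.04674
  Transmitter T1: 0.1808 × 0.208 = 0.0376064
  Transmitter T2: 0.1232 × 0.048 = 0.0059136
Normalizing constant = 0.10097.
P(Transmitter T2 | evidence) = 0.0059136 / 0.10097 ≈ 0.059.

0.059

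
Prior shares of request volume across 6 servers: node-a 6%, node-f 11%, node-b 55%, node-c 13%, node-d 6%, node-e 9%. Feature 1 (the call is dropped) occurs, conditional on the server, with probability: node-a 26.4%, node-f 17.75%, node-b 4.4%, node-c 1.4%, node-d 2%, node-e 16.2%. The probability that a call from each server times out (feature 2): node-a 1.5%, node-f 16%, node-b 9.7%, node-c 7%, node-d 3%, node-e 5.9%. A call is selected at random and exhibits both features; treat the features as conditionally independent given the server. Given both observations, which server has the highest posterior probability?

Prior × likelihood for each hypothesis:
  node-a: 0.06 × 0.264 × 0.015 = 0.0002376
  node-f: 0.11 × 0.1775 × 0.16 = 0.003124
  node-b: 0.55 × 0.044 × 0.097 = 0.0023474
  node-c: 0.13 × 0.014 × 0.07 = 0.0001274
  node-d: 0.06 × 0.02 × 0.03 = 0.000036
  node-e: 0.09 × 0.162 × 0.059 = 0.00086022
Normalizing constant = 0.00673262.
Largest term belongs to node-f, so node-f is most probable.

node-f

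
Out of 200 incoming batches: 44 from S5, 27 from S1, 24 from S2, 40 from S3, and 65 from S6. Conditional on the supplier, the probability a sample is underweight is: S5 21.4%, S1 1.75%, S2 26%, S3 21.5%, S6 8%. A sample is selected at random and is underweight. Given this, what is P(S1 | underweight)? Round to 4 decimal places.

0.0158

Compute prior × likelihood for every hypothesis:
  S5: 0.22 × 0.214 = 0.04708
  S1: 0.135 × 0.0175 = 0.0023625
  S2: 0.12 × 0.26 = 0.0312
  S3: 0.2 × 0.215 = 0.043
  S6: 0.325 × 0.08 = 0.026
Normalizing constant = 0.1496425.
P(S1 | evidence) = 0.0023625 / 0.1496425 ≈ 0.0158.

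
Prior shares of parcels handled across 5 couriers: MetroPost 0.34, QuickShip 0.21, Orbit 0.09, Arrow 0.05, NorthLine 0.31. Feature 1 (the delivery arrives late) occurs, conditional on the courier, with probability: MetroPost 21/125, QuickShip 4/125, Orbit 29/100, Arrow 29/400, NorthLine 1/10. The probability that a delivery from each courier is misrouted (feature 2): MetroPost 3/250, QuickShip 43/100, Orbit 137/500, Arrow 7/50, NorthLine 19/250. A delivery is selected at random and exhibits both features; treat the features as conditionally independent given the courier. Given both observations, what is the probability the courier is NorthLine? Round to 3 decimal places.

Prior × likelihood for each hypothesis:
  MetroPost: 0.34 × 0.168 × 0.012 = 0.00068544
  QuickShip: 0.21 × 0.032 × 0.43 = 0.0028896
  Orbit: 0.09 × 0.29 × 0.274 = 0.0071514
  Arrow: 0.05 × 0.0725 × 0.14 = 0.0005075
  NorthLine: 0.31 × 0.1 × 0.076 = 0.002356
Normalizing constant = 0.01358994.
P(NorthLine | evidence) = 0.002356 / 0.01358994 ≈ 0.173.

0.173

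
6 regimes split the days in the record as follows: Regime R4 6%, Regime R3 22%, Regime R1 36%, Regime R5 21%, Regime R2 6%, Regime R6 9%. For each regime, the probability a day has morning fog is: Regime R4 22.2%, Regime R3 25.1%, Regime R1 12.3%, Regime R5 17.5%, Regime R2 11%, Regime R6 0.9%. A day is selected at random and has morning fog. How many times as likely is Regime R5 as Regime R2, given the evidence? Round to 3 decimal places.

5.568

By Bayes' rule, posterior ∝ prior × likelihood:
  Regime R4: 0.06 × 0.222 = 0.01332
  Regime R3: 0.22 × 0.251 = 0.05522
  Regime R1: 0.36 × 0.123 = 0.04428
  Regime R5: 0.21 × 0.175 = 0.03675
  Regime R2: 0.06 × 0.11 = 0.0066
  Regime R6: 0.09 × 0.009 = 0.00081
Sum = 0.15698.
The ratio is 0.03675 / 0.0066 (the normalizer cancels) = 5.568.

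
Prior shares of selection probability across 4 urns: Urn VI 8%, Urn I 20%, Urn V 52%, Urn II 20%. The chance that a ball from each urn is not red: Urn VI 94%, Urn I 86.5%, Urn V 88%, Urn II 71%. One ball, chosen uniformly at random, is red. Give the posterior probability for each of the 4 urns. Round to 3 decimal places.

Urn VI 0.032, Urn I 0.177, Urn V 0.410, Urn II 0.381

Taking complements, P(red | each) = Urn VI 0.06, Urn I 0.135, Urn V 0.12, Urn II 0.29.
Unnormalized posteriors (prior × likelihood):
  Urn VI: 0.08 × 0.06 = 0.0048
  Urn I: 0.2 × 0.135 = 0.027
  Urn V: 0.52 × 0.12 = 0.0624
  Urn II: 0.2 × 0.29 = 0.058
Normalizing constant = 0.1522.
P(Urn VI | red) = 0.0048/0.1522 ≈ 0.032
P(Urn I | red) = 0.027/0.1522 ≈ 0.177
P(Urn V | red) = 0.0624/0.1522 ≈ 0.410
P(Urn II | red) = 0.058/0.1522 ≈ 0.381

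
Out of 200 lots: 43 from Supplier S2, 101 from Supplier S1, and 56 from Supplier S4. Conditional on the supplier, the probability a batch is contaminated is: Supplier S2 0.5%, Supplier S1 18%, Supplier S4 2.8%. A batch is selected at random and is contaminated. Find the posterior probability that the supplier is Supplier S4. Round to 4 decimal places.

Unnormalized posteriors (prior × likelihood):
  Supplier S2: 0.215 × 0.005 = 0.001075
  Supplier S1: 0.505 × 0.18 = 0.0909
  Supplier S4: 0.28 × 0.028 = 0.00784
Sum = 0.099815.
P(Supplier S4 | evidence) = 0.00784 / 0.099815 ≈ 0.0785.

0.0785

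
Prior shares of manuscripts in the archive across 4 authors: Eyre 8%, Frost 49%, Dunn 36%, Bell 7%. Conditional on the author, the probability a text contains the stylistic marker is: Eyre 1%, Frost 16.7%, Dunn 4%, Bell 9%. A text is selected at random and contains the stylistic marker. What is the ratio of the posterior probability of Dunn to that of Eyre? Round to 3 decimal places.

Prior × likelihood for each hypothesis:
  Eyre: 0.08 × 0.01 = 0.0008
  Frost: 0.49 × 0.167 = 0.08183
  Dunn: 0.36 × 0.04 = 0.0144
  Bell: 0.07 × 0.09 = 0.0063
Sum = 0.10333.
The ratio is 0.0144 / 0.0008 (the normalizer cancels) = 18.000.

18.000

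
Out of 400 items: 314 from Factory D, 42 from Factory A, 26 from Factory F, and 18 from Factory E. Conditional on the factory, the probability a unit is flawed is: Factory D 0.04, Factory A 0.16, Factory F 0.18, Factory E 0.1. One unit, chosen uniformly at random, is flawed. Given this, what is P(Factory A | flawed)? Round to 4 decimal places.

0.2609

Prior × likelihood for each hypothesis:
  Factory D: 0.785 × 0.04 = 0.0314
  Factory A: 0.105 × 0.16 = 0.0168
  Factory F: 0.065 × 0.18 = 0.0117
  Factory E: 0.045 × 0.1 = 0.0045
Total = 0.0644.
P(Factory A | evidence) = 0.0168 / 0.0644 ≈ 0.2609.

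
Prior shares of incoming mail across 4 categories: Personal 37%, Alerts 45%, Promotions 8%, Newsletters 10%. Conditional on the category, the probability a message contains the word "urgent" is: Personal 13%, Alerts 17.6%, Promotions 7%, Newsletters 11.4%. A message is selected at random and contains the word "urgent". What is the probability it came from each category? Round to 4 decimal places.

Personal 0.3333, Alerts 0.5489, Promotions 0.0388, Newsletters 0.0790

Compute prior × likelihood for every hypothesis:
  Personal: 0.37 × 0.13 = 0.0481
  Alerts: 0.45 × 0.176 = 0.0792
  Promotions: 0.08 × 0.07 = 0.0056
  Newsletters: 0.1 × 0.114 = 0.0114
Total = 0.1443.
P(Personal | urgent-flag) = 0.0481/0.1443 ≈ 0.3333
P(Alerts | urgent-flag) = 0.0792/0.1443 ≈ 0.5489
P(Promotions | urgent-flag) = 0.0056/0.1443 ≈ 0.0388
P(Newsletters | urgent-flag) = 0.0114/0.1443 ≈ 0.0790
(Check: 0.3333+0.5489+0.0388+0.0790 = 1.0000.)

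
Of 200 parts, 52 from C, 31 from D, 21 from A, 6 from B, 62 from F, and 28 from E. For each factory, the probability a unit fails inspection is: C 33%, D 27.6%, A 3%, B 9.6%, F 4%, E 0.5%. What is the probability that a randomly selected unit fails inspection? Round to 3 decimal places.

0.148

Compute prior × likelihood for every hypothesis:
  C: 0.26 × 0.33 = 0.0858
  D: 0.155 × 0.276 = 0.04278
  A: 0.105 × 0.03 = 0.00315
  B: 0.03 × 0.096 = 0.00288
  F: 0.31 × 0.04 = 0.0124
  E: 0.14 × 0.005 = 0.0007
P(nonconforming) = 0.0858 + 0.04278 + 0.00315 + 0.00288 + 0.0124 + 0.0007 = 0.14771 → 0.148.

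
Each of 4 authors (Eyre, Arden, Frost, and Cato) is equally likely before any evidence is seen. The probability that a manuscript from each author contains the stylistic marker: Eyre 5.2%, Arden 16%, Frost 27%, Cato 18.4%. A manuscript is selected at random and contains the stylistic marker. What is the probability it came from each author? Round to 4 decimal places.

Since the prior is uniform, the posterior is proportional to the likelihood:
  Eyre: 0.052
  Arden: 0.16
  Frost: 0.27
  Cato: 0.184
Sum = 0.666.
P(Eyre | marker) = 0.052/0.666 ≈ 0.0781
P(Arden | marker) = 0.16/0.666 ≈ 0.2402
P(Frost | marker) = 0.27/0.666 ≈ 0.4054
P(Cato | marker) = 0.184/0.666 ≈ 0.2763

Eyre 0.0781, Arden 0.2402, Frost 0.4054, Cato 0.2763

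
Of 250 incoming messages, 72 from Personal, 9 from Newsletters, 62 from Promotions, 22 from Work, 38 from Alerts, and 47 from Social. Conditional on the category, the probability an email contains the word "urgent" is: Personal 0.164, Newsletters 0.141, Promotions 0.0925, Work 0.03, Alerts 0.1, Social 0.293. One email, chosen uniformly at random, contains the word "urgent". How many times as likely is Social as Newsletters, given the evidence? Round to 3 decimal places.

Prior × likelihood for each hypothesis:
  Personal: 0.288 × 0.164 = 0.047232
  Newsletters: 0.036 × 0.141 = 0.005076
  Promotions: 0.248 × 0.0925 = 0.02294
  Work: 0.088 × 0.03 = 0.00264
  Alerts: 0.152 × 0.1 = 0.0152
  Social: 0.188 × 0.293 = 0.055084
Sum = 0.148172.
The ratio is 0.055084 / 0.005076 (the normalizer cancels) = 10.852.

10.852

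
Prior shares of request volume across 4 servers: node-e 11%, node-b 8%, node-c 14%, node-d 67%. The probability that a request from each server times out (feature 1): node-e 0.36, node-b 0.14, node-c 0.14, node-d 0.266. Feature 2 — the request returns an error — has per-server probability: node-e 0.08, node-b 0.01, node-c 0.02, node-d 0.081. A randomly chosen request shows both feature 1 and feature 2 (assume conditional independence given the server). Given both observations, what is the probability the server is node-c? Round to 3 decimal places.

Compute prior × likelihood for every hypothesis:
  node-e: 0.11 × 0.36 × 0.08 = 0.003168
  node-b: 0.08 × 0.14 × 0.01 = 0.000112
  node-c: 0.14 × 0.14 × 0.02 = 0.000392
  node-d: 0.67 × 0.266 × 0.081 = 0.01443582
Total = 0.01810782.
P(node-c | evidence) = 0.000392 / 0.01810782 ≈ 0.022.

0.022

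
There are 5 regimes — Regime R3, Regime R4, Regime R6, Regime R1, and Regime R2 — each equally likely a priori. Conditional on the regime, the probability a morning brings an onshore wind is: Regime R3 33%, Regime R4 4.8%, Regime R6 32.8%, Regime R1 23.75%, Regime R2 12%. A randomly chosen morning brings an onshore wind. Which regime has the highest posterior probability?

Regime R3

Since the prior is uniform, the posterior is proportional to the likelihood:
  Regime R3: 0.33
  Regime R4: 0.048
  Regime R6: 0.328
  Regime R1: 0.2375
  Regime R2: 0.12
Sum = 1.0635.
Largest term belongs to Regime R3, so Regime R3 is most probable.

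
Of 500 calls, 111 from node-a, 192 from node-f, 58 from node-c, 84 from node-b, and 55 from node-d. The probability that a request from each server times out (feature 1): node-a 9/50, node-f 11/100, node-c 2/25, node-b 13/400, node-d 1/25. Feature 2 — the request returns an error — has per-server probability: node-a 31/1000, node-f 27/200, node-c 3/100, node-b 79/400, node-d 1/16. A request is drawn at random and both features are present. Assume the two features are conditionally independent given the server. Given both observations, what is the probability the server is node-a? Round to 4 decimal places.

Unnormalized posteriors (prior × likelihood):
  node-a: 0.222 × 0.18 × 0.031 = 0.00123876
  node-f: 0.384 × 0.11 × 0.135 = 0.0057024
  node-c: 0.116 × 0.08 × 0.03 = 0.0002784
  node-b: 0.168 × 0.0325 × 0.1975 = 0.00107835
  node-d: 0.11 × 0.04 × 0.0625 = 0.000275
Sum = 0.00857291.
P(node-a | evidence) = 0.00123876 / 0.00857291 ≈ 0.1445.

0.1445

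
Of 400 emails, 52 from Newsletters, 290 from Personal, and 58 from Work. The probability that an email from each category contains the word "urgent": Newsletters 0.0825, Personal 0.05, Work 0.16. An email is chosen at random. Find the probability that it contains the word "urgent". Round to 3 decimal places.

Compute prior × likelihood for every hypothesis:
  Newsletters: 0.13 × 0.0825 = 0.010725
  Personal: 0.725 × 0.05 = 0.03625
  Work: 0.145 × 0.16 = 0.0232
P(urgent-flag) = 0.010725 + 0.03625 + 0.0232 = 0.070175 → 0.070.

0.070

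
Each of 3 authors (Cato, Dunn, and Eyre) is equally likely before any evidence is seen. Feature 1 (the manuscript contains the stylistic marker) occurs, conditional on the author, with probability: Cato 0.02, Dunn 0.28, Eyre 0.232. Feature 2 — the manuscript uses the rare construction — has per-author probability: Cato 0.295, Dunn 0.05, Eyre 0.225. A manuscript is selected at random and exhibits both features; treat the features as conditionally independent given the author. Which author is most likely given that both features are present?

Eyre

With a uniform prior (1/3 each), posterior ∝ likelihood:
  Cato: 0.02 × 0.295 = 0.0059
  Dunn: 0.28 × 0.05 = 0.014
  Eyre: 0.232 × 0.225 = 0.0522
Total = 0.0721.
Largest term belongs to Eyre, so Eyre is most probable.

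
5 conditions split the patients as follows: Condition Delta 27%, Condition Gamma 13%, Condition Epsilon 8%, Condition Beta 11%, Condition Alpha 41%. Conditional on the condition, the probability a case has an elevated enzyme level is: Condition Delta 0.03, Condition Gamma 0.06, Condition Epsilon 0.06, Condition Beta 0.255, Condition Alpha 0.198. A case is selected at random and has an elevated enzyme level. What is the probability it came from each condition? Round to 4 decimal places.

Condition Delta 0.0623, Condition Gamma 0.0600, Condition Epsilon 0.0369, Condition Beta 0.2159, Condition Alpha 0.6248

Unnormalized posteriors (prior × likelihood):
  Condition Delta: 0.27 × 0.03 = 0.0081
  Condition Gamma: 0.13 × 0.06 = 0.0078
  Condition Epsilon: 0.08 × 0.06 = 0.0048
  Condition Beta: 0.11 × 0.255 = 0.02805
  Condition Alpha: 0.41 × 0.198 = 0.08118
Total = 0.12993.
P(Condition Delta | elevated) = 0.0081/0.12993 ≈ 0.0623
P(Condition Gamma | elevated) = 0.0078/0.12993 ≈ 0.0600
P(Condition Epsilon | elevated) = 0.0048/0.12993 ≈ 0.0369
P(Condition Beta | elevated) = 0.02805/0.12993 ≈ 0.2159
P(Condition Alpha | elevated) = 0.08118/0.12993 ≈ 0.6248
(Check: 0.0623+0.0600+0.0369+0.2159+0.6248 = 0.9999.)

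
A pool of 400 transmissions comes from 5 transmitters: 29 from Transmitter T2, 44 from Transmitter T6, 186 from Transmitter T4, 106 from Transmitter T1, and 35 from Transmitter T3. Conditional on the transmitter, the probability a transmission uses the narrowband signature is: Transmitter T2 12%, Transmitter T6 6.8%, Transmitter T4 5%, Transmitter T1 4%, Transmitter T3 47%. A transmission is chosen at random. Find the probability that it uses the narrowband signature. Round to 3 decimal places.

Unnormalized posteriors (prior × likelihood):
  Transmitter T2: 0.0725 × 0.12 = 0.0087
  Transmitter T6: 0.11 × 0.068 = 0.00748
  Transmitter T4: 0.465 × 0.05 = 0.02325
  Transmitter T1: 0.265 × 0.04 = 0.0106
  Transmitter T3: 0.0875 × 0.47 = 0.041125
P(narrowband) = 0.0087 + 0.00748 + 0.02325 + 0.0106 + 0.041125 = 0.091155 → 0.091.

0.091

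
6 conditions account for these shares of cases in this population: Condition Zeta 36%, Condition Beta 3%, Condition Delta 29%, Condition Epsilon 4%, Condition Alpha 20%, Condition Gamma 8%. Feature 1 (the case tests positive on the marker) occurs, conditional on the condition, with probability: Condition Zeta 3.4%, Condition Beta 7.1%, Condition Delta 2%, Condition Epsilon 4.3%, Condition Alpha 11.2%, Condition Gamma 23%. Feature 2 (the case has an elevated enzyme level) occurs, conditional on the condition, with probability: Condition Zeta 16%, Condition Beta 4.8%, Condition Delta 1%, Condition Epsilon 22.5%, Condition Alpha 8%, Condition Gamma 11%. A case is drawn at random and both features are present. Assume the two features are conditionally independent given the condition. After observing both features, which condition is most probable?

Condition Gamma

By Bayes' rule, posterior ∝ prior × likelihood:
  Condition Zeta: 0.36 × 0.034 × 0.16 = 0.0019584
  Condition Beta: 0.03 × 0.071 × 0.048 = 0.00010224
  Condition Delta: 0.29 × 0.02 × 0.01 = 0.000058
  Condition Epsilon: 0.04 × 0.043 × 0.225 = 0.000387
  Condition Alpha: 0.2 × 0.112 × 0.08 = 0.001792
  Condition Gamma: 0.08 × 0.23 × 0.11 = 0.002024
Sum = 0.00632164.
Largest term belongs to Condition Gamma, so Condition Gamma is most probable.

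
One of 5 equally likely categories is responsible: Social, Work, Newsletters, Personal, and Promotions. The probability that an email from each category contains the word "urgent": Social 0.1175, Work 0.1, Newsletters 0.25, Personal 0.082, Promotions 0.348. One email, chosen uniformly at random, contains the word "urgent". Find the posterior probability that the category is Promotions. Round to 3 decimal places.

With a uniform prior (1/5 each), posterior ∝ likelihood:
  Social: 0.1175
  Work: 0.1
  Newsletters: 0.25
  Personal: 0.082
  Promotions: 0.348
Normalizing constant = 0.8975.
P(Promotions | evidence) = 0.348 / 0.8975 ≈ 0.388.

0.388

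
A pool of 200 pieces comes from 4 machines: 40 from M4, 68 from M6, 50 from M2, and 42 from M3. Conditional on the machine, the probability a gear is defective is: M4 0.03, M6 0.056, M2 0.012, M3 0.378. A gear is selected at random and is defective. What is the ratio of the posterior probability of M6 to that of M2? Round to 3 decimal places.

6.347

Unnormalized posteriors (prior × likelihood):
  M4: 0.2 × 0.03 = 0.006
  M6: 0.34 × 0.056 = 0.01904
  M2: 0.25 × 0.012 = 0.003
  M3: 0.21 × 0.378 = 0.07938
Normalizing constant = 0.10742.
The ratio is 0.01904 / 0.003 (the normalizer cancels) = 6.347.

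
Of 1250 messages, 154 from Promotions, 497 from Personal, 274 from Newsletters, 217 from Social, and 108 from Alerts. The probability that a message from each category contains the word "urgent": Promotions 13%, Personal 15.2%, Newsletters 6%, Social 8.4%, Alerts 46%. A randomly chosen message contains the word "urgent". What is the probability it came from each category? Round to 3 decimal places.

Compute prior × likelihood for every hypothesis:
  Promotions: 0.1232 × 0.13 = 0.016016
  Personal: 0.3976 × 0.152 = 0.0604352
  Newsletters: 0.2192 × 0.06 = 0.013152
  Social: 0.1736 × 0.084 = 0.0145824
  Alerts: 0.0864 × 0.46 = 0.039744
Normalizing constant = 0.1439296.
P(Promotions | urgent-flag) = 0.016016/0.1439296 ≈ 0.111
P(Personal | urgent-flag) = 0.0604352/0.1439296 ≈ 0.420
P(Newsletters | urgent-flag) = 0.013152/0.1439296 ≈ 0.091
P(Social | urgent-flag) = 0.0145824/0.1439296 ≈ 0.101
P(Alerts | urgent-flag) = 0.039744/0.1439296 ≈ 0.276
(Check: 0.111+0.420+0.091+0.101+0.276 = 0.999.)

Promotions 0.111, Personal 0.420, Newsletters 0.091, Social 0.101, Alerts 0.276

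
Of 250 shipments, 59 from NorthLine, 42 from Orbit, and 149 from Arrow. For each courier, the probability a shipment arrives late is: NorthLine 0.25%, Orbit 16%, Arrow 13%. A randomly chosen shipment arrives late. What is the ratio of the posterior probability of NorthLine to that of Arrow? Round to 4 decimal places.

Unnormalized posteriors (prior × likelihood):
  NorthLine: 0.236 × 0.0025 = 0.00059
  Orbit: 0.168 × 0.16 = 0.02688
  Arrow: 0.596 × 0.13 = 0.07748
Sum = 0.10495.
The ratio is 0.00059 / 0.07748 (the normalizer cancels) = 0.0076.

0.0076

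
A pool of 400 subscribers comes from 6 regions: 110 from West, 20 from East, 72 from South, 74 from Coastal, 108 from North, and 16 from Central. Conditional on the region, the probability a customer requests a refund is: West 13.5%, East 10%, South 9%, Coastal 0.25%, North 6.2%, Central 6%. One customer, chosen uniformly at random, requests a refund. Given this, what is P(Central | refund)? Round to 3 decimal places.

Compute prior × likelihood for every hypothesis:
  West: 0.275 × 0.135 = 0.037125
  East: 0.05 × 0.1 = 0.005
  South: 0.18 × 0.09 = 0.0162
  Coastal: 0.185 × 0.0025 = 0.0004625
  North: 0.27 × 0.062 = 0.01674
  Central: 0.04 × 0.06 = 0.0024
Total = 0.0779275.
P(Central | evidence) = 0.0024 / 0.0779275 ≈ 0.031.

0.031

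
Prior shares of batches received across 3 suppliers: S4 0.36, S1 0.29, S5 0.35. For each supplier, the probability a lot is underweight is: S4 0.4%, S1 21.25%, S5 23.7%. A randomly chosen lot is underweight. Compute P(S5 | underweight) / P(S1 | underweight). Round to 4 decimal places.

1.3460

Prior × likelihood for each hypothesis:
  S4: 0.36 × 0.004 = 0.00144
  S1: 0.29 × 0.2125 = 0.061625
  S5: 0.35 × 0.237 = 0.08295
Sum = 0.146015.
The ratio is 0.08295 / 0.061625 (the normalizer cancels) = 1.3460.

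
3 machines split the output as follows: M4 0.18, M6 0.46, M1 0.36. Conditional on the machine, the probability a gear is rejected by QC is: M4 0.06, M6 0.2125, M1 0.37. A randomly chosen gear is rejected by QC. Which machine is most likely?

M1

Unnormalized posteriors (prior × likelihood):
  M4: 0.18 × 0.06 = 0.0108
  M6: 0.46 × 0.2125 = 0.09775
  M1: 0.36 × 0.37 = 0.1332
Total = 0.24175.
Largest term belongs to M1, so M1 is most probable.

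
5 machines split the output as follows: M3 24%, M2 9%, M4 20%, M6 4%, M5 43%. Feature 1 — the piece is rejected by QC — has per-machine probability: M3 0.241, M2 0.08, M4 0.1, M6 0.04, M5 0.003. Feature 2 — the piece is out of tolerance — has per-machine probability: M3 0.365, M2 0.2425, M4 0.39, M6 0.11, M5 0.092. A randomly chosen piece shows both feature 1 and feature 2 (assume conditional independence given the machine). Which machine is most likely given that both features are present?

Unnormalized posteriors (prior × likelihood):
  M3: 0.24 × 0.241 × 0.365 = 0.0211116
  M2: 0.09 × 0.08 × 0.2425 = 0.001746
  M4: 0.2 × 0.1 × 0.39 = 0.0078
  M6: 0.04 × 0.04 × 0.11 = 0.000176
  M5: 0.43 × 0.003 × 0.092 = 0.00011868
Sum = 0.03095228.
Largest term belongs to M3, so M3 is most probable.

M3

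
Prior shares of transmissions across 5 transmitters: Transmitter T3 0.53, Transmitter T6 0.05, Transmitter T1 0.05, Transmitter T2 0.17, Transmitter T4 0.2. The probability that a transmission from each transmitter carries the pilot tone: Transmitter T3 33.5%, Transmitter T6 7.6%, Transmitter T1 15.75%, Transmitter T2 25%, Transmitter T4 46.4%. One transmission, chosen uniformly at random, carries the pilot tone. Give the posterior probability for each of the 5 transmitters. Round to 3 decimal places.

Transmitter T3 0.547, Transmitter T6 0.012, Transmitter T1 0.024, Transmitter T2 0.131, Transmitter T4 0.286

Prior × likelihood for each hypothesis:
  Transmitter T3: 0.53 × 0.335 = 0.17755
  Transmitter T6: 0.05 × 0.076 = 0.0038
  Transmitter T1: 0.05 × 0.1575 = 0.007875
  Transmitter T2: 0.17 × 0.25 = 0.0425
  Transmitter T4: 0.2 × 0.464 = 0.0928
Normalizing constant = 0.324525.
P(Transmitter T3 | pilot) = 0.17755/0.324525 ≈ 0.547
P(Transmitter T6 | pilot) = 0.0038/0.324525 ≈ 0.012
P(Transmitter T1 | pilot) = 0.007875/0.324525 ≈ 0.024
P(Transmitter T2 | pilot) = 0.0425/0.324525 ≈ 0.131
P(Transmitter T4 | pilot) = 0.0928/0.324525 ≈ 0.286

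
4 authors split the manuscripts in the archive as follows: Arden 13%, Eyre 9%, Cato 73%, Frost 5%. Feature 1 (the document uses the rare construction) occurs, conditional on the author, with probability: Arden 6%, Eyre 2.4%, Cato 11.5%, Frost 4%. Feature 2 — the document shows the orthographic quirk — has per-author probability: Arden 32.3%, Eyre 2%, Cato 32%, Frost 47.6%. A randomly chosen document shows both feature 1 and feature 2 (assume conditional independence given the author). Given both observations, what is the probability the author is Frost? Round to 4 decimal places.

0.0313

Compute prior × likelihood for every hypothesis:
  Arden: 0.13 × 0.06 × 0.323 = 0.0025194
  Eyre: 0.09 × 0.024 × 0.02 = 0.0000432
  Cato: 0.73 × 0.115 × 0.32 = 0.026864
  Frost: 0.05 × 0.04 × 0.476 = 0.000952
Sum = 0.0303786.
P(Frost | evidence) = 0.000952 / 0.0303786 ≈ 0.0313.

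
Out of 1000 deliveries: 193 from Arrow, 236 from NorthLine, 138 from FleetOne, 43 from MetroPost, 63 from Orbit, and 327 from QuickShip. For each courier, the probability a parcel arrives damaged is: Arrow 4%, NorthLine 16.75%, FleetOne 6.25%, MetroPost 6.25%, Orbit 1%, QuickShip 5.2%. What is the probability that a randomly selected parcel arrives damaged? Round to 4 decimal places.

Prior × likelihood for each hypothesis:
  Arrow: 0.193 × 0.04 = 0.00772
  NorthLine: 0.236 × 0.1675 = 0.03953
  FleetOne: 0.138 × 0.0625 = 0.008625
  MetroPost: 0.043 × 0.0625 = 0.0026875
  Orbit: 0.063 × 0.01 = 0.00063
  QuickShip: 0.327 × 0.052 = 0.017004
P(damaged) = 0.00772 + 0.03953 + 0.008625 + 0.0026875 + 0.00063 + 0.017004 = 0.0761965 → 0.0762.

0.0762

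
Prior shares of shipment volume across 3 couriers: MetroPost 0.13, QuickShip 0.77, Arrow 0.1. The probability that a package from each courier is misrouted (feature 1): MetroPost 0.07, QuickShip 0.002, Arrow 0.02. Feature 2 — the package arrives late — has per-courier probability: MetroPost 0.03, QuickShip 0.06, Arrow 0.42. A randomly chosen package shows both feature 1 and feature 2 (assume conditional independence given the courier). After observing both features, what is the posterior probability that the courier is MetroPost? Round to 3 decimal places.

Compute prior × likelihood for every hypothesis:
  MetroPost: 0.13 × 0.07 × 0.03 = 0.000273
  QuickShip: 0.77 × 0.002 × 0.06 = 0.0000924
  Arrow: 0.1 × 0.02 × 0.42 = 0.00084
Normalizing constant = 0.0012054.
P(MetroPost | evidence) = 0.000273 / 0.0012054 ≈ 0.226.

0.226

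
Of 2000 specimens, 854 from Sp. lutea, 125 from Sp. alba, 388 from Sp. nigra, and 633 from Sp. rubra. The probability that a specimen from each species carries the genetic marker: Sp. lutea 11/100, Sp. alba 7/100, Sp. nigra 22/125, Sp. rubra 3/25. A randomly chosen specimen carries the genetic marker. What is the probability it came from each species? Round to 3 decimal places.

Sp. lutea 0.380, Sp. alba 0.035, Sp. nigra 0.277, Sp. rubra 0.308

Unnormalized posteriors (prior × likelihood):
  Sp. lutea: 0.427 × 0.11 = 0.04697
  Sp. alba: 0.0625 × 0.07 = 0.004375
  Sp. nigra: 0.194 × 0.176 = 0.034144
  Sp. rubra: 0.3165 × 0.12 = 0.03798
Normalizing constant = 0.123469.
P(Sp. lutea | marker) = 0.04697/0.123469 ≈ 0.380
P(Sp. alba | marker) = 0.004375/0.123469 ≈ 0.035
P(Sp. nigra | marker) = 0.034144/0.123469 ≈ 0.277
P(Sp. rubra | marker) = 0.03798/0.123469 ≈ 0.308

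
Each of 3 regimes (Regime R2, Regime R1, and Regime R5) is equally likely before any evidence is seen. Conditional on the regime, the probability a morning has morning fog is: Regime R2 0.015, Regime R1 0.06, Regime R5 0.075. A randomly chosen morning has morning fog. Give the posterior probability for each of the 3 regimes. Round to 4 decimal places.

Regime R2 0.1000, Regime R1 0.4000, Regime R5 0.5000

Since the prior is uniform, the posterior is proportional to the likelihood:
  Regime R2: 0.015
  Regime R1: 0.06
  Regime R5: 0.075
Sum = 0.15.
P(Regime R2 | fog) = 0.015/0.15 ≈ 0.1000
P(Regime R1 | fog) = 0.06/0.15 ≈ 0.4000
P(Regime R5 | fog) = 0.075/0.15 ≈ 0.5000
(Check: 0.1000+0.4000+0.5000 = 1.0000.)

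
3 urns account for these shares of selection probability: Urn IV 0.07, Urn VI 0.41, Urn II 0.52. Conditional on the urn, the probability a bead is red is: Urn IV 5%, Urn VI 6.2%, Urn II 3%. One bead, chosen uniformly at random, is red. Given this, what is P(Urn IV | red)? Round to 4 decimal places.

Unnormalized posteriors (prior × likelihood):
  Urn IV: 0.07 × 0.05 = 0.0035
  Urn VI: 0.41 × 0.062 = 0.02542
  Urn II: 0.52 × 0.03 = 0.0156
Normalizing constant = 0.04452.
P(Urn IV | evidence) = 0.0035 / 0.04452 ≈ 0.0786.

0.0786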